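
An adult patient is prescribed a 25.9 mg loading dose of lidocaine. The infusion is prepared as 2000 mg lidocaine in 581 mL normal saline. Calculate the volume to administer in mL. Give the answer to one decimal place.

7.5 mL

Concentration = 2000 mg ÷ 581 mL = 3.442341 mg/mL
Volume = 25.9 mg ÷ 3.442341 mg/mL = 7.52395 mL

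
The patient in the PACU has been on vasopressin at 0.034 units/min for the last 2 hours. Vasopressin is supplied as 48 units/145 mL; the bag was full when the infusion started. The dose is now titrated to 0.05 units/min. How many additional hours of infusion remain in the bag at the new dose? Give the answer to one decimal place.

14.6 hours

Initial rate:
0.034 units/min × 60 min/hr = 2.04 units/hr
Concentration = 48 units ÷ 145 mL = 0.3310345 units/mL
Rate = 2.04 units/hr ÷ 0.3310345 units/mL = 6.1625 mL/hr
Volume infused so far = 6.1625 mL/hr × 2 hr = 12.325 mL
Volume remaining = 145 − 12.325 = 132.675 mL
New rate:
0.05 units/min × 60 min/hr = 3 units/hr
Rate = 3 units/hr ÷ 0.3310345 units/mL = 9.0625 mL/hr
Time remaining = 132.675 mL ÷ 9.0625 mL/hr = 14.64 hr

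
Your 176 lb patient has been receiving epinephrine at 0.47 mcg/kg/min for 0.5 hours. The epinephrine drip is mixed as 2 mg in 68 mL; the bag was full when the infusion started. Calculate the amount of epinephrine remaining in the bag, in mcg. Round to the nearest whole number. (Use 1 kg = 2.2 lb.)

Weight = 176 lb ÷ 2.2 lb/kg = 80 kg
Dose = 0.47 mcg/kg/min × 80 kg = 37.6 mcg/min
37.6 mcg/min × 60 min/hr = 2256 mcg/hr
Concentration = 2 mg ÷ 68 mL = 0.02941176 mg/mL = 29.41176 mcg/mL
Rate = 2256 mcg/hr ÷ 29.41176 mcg/mL = 76.704 mL/hr
Volume infused = 76.704 mL/hr × 0.5 hr = 38.352 mL
Volume remaining = 68 − 38.352 = 29.648 mL
Drug remaining = 29.648 mL × 29.41176 mcg/mL = 872 mcg

872 mcg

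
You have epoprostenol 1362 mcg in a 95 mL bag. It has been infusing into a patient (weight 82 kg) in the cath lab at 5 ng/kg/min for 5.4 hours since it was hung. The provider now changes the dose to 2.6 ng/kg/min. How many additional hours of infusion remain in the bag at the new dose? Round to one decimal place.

Initial rate:
Dose = 5 ng/kg/min × 82 kg = 410 ng/min
410 ng/min × 60 min/hr = 24600 ng/hr
Concentration = 1362 mcg ÷ 95 mL = 14.33684 mcg/mL = 14336.84 ng/mL
Rate = 24600 ng/hr ÷ 14336.84 ng/mL = 1.715859 mL/hr
Volume infused so far = 1.715859 mL/hr × 5.4 hr = 9.265639 mL
Volume remaining = 95 − 9.265639 = 85.73436 mL
New rate:
Dose = 2.6 ng/kg/min × 82 kg = 213.2 ng/min
213.2 ng/min × 60 min/hr = 12792 ng/hr
Rate = 12792 ng/hr ÷ 14336.84 ng/mL = 0.8922467 mL/hr
Time remaining = 85.73436 mL ÷ 0.8922467 mL/hr = 96.08818 hr

96.1 hours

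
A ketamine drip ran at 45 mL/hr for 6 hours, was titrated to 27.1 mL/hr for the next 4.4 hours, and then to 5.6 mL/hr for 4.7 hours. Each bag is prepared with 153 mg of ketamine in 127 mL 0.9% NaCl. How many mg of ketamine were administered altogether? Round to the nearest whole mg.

Concentration = 153 mg ÷ 127 mL = 1.204724 mg/mL
Stage 1: 45 mL/hr × 6 hr = 270 mL → 270 mL × 1.204724 mg/mL = 325.2756 mg
Stage 2: 27.1 mL/hr × 4.4 hr = 119.24 mL → 119.24 mL × 1.204724 mg/mL = 143.6513 mg
Stage 3: 5.6 mL/hr × 4.7 hr = 26.32 mL → 26.32 mL × 1.204724 mg/mL = 31.70835 mg
Total = 325.2756 + 143.6513 + 31.70835 = 500.6353 mg

501 mg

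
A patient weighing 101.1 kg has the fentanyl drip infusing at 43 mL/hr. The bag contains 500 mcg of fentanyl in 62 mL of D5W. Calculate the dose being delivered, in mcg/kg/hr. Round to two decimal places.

3.43 mcg/kg/hr

Concentration = 500 mcg ÷ 62 mL = 8.064516 mcg/mL
Drug rate = 43 mL/hr × 8.064516 mcg/mL = 346.7742 mcg/hr
346.7742 mcg/hr ÷ 101.1 kg = 3.430012 mcg/kg/hr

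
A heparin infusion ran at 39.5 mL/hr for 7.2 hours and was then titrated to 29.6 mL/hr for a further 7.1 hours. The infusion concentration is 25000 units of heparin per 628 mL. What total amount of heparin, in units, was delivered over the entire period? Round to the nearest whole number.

Concentration = 25000 units ÷ 628 mL = 39.80892 units/mL
Stage 1: 39.5 mL/hr × 7.2 hr = 284.4 mL → 284.4 mL × 39.80892 units/mL = 11321.66 units
Stage 2: 29.6 mL/hr × 7.1 hr = 210.16 mL → 210.16 mL × 39.80892 units/mL = 8366.242 units
Total = 11321.66 + 8366.242 = 19687.9 units

19688 units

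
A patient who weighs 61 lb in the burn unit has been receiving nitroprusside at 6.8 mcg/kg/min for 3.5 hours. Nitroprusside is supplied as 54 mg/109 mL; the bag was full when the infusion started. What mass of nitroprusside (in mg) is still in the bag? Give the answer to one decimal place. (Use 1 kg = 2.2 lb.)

14.4 mg

Weight = 61 lb ÷ 2.2 lb/kg = 27.72727 kg
Dose = 6.8 mcg/kg/min × 27.72727 kg = 188.5455 mcg/min
188.5455 mcg/min × 60 min/hr = 11312.73 mcg/hr
Concentration = 54 mg ÷ 109 mL = 0.4954128 mg/mL = 495.4128 mcg/mL
Rate = 11312.73 mcg/hr ÷ 495.4128 mcg/mL = 22.83495 mL/hr
Volume infused = 22.83495 mL/hr × 3.5 hr = 79.92232 mL
Volume remaining = 109 − 79.92232 = 29.07768 mL
Drug remaining = 29.07768 mL × 495.4128 mcg/mL = 14405.45 mcg = 14.40545 mg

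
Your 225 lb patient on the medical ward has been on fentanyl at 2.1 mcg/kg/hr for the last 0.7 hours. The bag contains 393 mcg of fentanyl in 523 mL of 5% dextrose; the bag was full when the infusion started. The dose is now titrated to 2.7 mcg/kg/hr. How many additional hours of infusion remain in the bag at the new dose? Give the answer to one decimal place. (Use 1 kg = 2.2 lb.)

0.9 hours

Initial rate:
Weight = 225 lb ÷ 2.2 lb/kg = 102.2727 kg
Dose = 2.1 mcg/kg/hr × 102.2727 kg = 214.7727 mcg/hr
Concentration = 393 mcg ÷ 523 mL = 0.751434 mcg/mL
Rate = 214.7727 mcg/hr ÷ 0.751434 mcg/mL = 285.8171 mL/hr
Volume infused so far = 285.8171 mL/hr × 0.7 hr = 200.072 mL
Volume remaining = 523 − 200.072 = 322.928 mL
New rate:
Dose = 2.7 mcg/kg/hr × 102.2727 kg = 276.1364 mcg/hr
Rate = 276.1364 mcg/hr ÷ 0.751434 mcg/mL = 367.4792 mL/hr
Time remaining = 322.928 mL ÷ 367.4792 mL/hr = 0.8787654 hr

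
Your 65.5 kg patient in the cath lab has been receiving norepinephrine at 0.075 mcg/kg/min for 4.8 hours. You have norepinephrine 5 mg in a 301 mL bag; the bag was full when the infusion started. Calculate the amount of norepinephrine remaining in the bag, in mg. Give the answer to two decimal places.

3.59 mg

Dose = 0.075 mcg/kg/min × 65.5 kg = 4.9125 mcg/min
4.9125 mcg/min × 60 min/hr = 294.75 mcg/hr
Concentration = 5 mg ÷ 301 mL = 0.0166113 mg/mL = 16.6113 mcg/mL
Rate = 294.75 mcg/hr ÷ 16.6113 mcg/mL = 17.74395 mL/hr
Volume infused = 17.74395 mL/hr × 4.8 hr = 85.17096 mL
Volume remaining = 301 − 85.17096 = 215.829 mL
Drug remaining = 215.829 mL × 16.6113 mcg/mL = 3585.2 mcg = 3.5852 mg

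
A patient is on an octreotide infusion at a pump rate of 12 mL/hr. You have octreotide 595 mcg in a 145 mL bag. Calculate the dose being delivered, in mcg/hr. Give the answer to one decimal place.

49.2 mcg/hr

Concentration = 595 mcg ÷ 145 mL = 4.103448 mcg/mL
Drug rate = 12 mL/hr × 4.103448 mcg/mL = 49.24138 mcg/hr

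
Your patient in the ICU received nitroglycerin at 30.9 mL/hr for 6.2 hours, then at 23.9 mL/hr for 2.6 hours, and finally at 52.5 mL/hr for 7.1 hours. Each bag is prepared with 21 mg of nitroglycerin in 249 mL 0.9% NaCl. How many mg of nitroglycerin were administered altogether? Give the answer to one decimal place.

Concentration = 21 mg ÷ 249 mL = 0.08433735 mg/mL
Stage 1: 30.9 mL/hr × 6.2 hr = 191.58 mL → 191.58 mL × 0.08433735 mg/mL = 16.15735 mg
Stage 2: 23.9 mL/hr × 2.6 hr = 62.14 mL → 62.14 mL × 0.08433735 mg/mL = 5.240723 mg
Stage 3: 52.5 mL/hr × 7.1 hr = 372.75 mL → 372.75 mL × 0.08433735 mg/mL = 31.43675 mg
Total = 16.15735 + 5.240723 + 31.43675 = 52.83482 mg

52.8 mg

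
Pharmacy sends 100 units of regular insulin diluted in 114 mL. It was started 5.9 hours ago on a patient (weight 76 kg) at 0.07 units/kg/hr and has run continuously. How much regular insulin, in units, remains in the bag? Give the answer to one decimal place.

Dose = 0.07 units/kg/hr × 76 kg = 5.32 units/hr
Concentration = 100 units ÷ 114 mL = 0.877193 units/mL
Rate = 5.32 units/hr ÷ 0.877193 units/mL = 6.0648 mL/hr
Volume infused = 6.0648 mL/hr × 5.9 hr = 35.78232 mL
Volume remaining = 114 − 35.78232 = 78.21768 mL
Drug remaining = 78.21768 mL × 0.877193 units/mL = 68.612 units

68.6 units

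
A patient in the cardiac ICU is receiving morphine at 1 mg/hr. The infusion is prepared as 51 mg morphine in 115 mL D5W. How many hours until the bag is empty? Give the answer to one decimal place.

Concentration = 51 mg ÷ 115 mL = 0.4434783 mg/mL
Rate = 1 mg/hr ÷ 0.4434783 mg/mL = 2.254902 mL/hr
Duration = 115 mL ÷ 2.254902 mL/hr = 51 hr

51.0 hours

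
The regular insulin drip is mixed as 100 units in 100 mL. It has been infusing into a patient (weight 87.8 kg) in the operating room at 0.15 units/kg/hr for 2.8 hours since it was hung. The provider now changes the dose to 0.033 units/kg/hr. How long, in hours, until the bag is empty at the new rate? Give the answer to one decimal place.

Initial rate:
Dose = 0.15 units/kg/hr × 87.8 kg = 13.17 units/hr
Concentration = 100 units ÷ 100 mL = 1 units/mL
Rate = 13.17 units/hr ÷ 1 units/mL = 13.17 mL/hr
Volume infused so far = 13.17 mL/hr × 2.8 hr = 36.876 mL
Volume remaining = 100 − 36.876 = 63.124 mL
New rate:
Dose = 0.033 units/kg/hr × 87.8 kg = 2.8974 units/hr
Rate = 2.8974 units/hr ÷ 1 units/mL = 2.8974 mL/hr
Time remaining = 63.124 mL ÷ 2.8974 mL/hr = 21.78643 hr

21.8 hours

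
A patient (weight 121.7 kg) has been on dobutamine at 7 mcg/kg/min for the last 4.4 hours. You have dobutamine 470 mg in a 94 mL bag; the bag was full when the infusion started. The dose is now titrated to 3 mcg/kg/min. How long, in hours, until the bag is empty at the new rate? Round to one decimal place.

Initial rate:
Dose = 7 mcg/kg/min × 121.7 kg = 851.9 mcg/min
851.9 mcg/min × 60 min/hr = 51114 mcg/hr
Concentration = 470 mg ÷ 94 mL = 5 mg/mL = 5000 mcg/mL
Rate = 51114 mcg/hr ÷ 5000 mcg/mL = 10.2228 mL/hr
Volume infused so far = 10.2228 mL/hr × 4.4 hr = 44.98032 mL
Volume remaining = 94 − 44.98032 = 49.01968 mL
New rate:
Dose = 3 mcg/kg/min × 121.7 kg = 365.1 mcg/min
365.1 mcg/min × 60 min/hr = 21906 mcg/hr
Rate = 21906 mcg/hr ÷ 5000 mcg/mL = 4.3812 mL/hr
Time remaining = 49.01968 mL ÷ 4.3812 mL/hr = 11.18864 hr

11.2 hours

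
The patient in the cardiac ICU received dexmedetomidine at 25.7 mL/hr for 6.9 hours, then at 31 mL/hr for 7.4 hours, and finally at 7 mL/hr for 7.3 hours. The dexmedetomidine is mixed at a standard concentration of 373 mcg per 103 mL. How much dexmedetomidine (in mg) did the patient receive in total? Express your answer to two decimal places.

1.66 mg

Concentration = 373 mcg ÷ 103 mL = 3.621359 mcg/mL
Stage 1: 25.7 mL/hr × 6.9 hr = 177.33 mL → 177.33 mL × 3.621359 mcg/mL = 642.1756 mcg
Stage 2: 31 mL/hr × 7.4 hr = 229.4 mL → 229.4 mL × 3.621359 mcg/mL = 830.7398 mcg
Stage 3: 7 mL/hr × 7.3 hr = 51.1 mL → 51.1 mL × 3.621359 mcg/mL = 185.0515 mcg
Total = 642.1756 + 830.7398 + 185.0515 = 1657.967 mcg = 1.657967 mg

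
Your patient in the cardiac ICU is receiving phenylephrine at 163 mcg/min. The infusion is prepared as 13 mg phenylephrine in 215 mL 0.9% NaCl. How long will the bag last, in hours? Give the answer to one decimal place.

1.3 hours

163 mcg/min × 60 min/hr = 9780 mcg/hr
Concentration = 13 mg ÷ 215 mL = 0.06046512 mg/mL = 60.46512 mcg/mL
Rate = 9780 mcg/hr ÷ 60.46512 mcg/mL = 161.7462 mL/hr
Duration = 215 mL ÷ 161.7462 mL/hr = 1.329243 hr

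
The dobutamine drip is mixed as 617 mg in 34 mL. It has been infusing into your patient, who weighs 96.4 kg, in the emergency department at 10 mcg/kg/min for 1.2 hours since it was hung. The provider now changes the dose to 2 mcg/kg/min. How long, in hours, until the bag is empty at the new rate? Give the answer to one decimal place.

Initial rate:
Dose = 10 mcg/kg/min × 96.4 kg = 964 mcg/min
964 mcg/min × 60 min/hr = 57840 mcg/hr
Concentration = 617 mg ÷ 34 mL = 18.14706 mg/mL = 18147.06 mcg/mL
Rate = 57840 mcg/hr ÷ 18147.06 mcg/mL = 3.187293 mL/hr
Volume infused so far = 3.187293 mL/hr × 1.2 hr = 3.824752 mL
Volume remaining = 34 − 3.824752 = 30.17525 mL
New rate:
Dose = 2 mcg/kg/min × 96.4 kg = 192.8 mcg/min
192.8 mcg/min × 60 min/hr = 11568 mcg/hr
Rate = 11568 mcg/hr ÷ 18147.06 mcg/mL = 0.6374587 mL/hr
Time remaining = 30.17525 mL ÷ 0.6374587 mL/hr = 47.33679 hr

47.3 hours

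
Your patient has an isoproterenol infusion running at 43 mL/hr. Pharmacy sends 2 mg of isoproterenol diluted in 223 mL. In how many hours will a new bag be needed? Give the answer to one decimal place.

Duration = 223 mL ÷ 43 mL/hr = 5.186047 hr

5.2 hours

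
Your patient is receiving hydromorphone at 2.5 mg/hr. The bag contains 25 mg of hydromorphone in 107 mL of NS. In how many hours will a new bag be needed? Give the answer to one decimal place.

10.0 hours

Concentration = 25 mg ÷ 107 mL = 0.2336449 mg/mL
Rate = 2.5 mg/hr ÷ 0.2336449 mg/mL = 10.7 mL/hr
Duration = 107 mL ÷ 10.7 mL/hr = 10 hr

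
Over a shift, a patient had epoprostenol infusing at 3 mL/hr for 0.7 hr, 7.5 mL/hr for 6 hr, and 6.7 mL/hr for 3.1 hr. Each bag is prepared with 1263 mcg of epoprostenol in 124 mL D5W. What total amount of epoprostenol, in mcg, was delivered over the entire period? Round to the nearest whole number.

Concentration = 1263 mcg ÷ 124 mL = 10.18548 mcg/mL
Stage 1: 3 mL/hr × 0.7 hr = 2.1 mL → 2.1 mL × 10.18548 mcg/mL = 21.38952 mcg
Stage 2: 7.5 mL/hr × 6 hr = 45 mL → 45 mL × 10.18548 mcg/mL = 458.3468 mcg
Stage 3: 6.7 mL/hr × 3.1 hr = 20.77 mL → 20.77 mL × 10.18548 mcg/mL = 211.5525 mcg
Total = 21.38952 + 458.3468 + 211.5525 = 691.2888 mcg

691 mcg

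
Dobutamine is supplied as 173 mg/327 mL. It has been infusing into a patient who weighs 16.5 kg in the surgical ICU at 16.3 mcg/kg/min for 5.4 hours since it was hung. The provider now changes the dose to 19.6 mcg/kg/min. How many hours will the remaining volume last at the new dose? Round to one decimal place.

Initial rate:
Dose = 16.3 mcg/kg/min × 16.5 kg = 268.95 mcg/min
268.95 mcg/min × 60 min/hr = 16137 mcg/hr
Concentration = 173 mg ÷ 327 mL = 0.529052 mg/mL = 529.052 mcg/mL
Rate = 16137 mcg/hr ÷ 529.052 mcg/mL = 30.50173 mL/hr
Volume infused so far = 30.50173 mL/hr × 5.4 hr = 164.7093 mL
Volume remaining = 327 − 164.7093 = 162.2907 mL
New rate:
Dose = 19.6 mcg/kg/min × 16.5 kg = 323.4 mcg/min
323.4 mcg/min × 60 min/hr = 19404 mcg/hr
Rate = 19404 mcg/hr ÷ 529.052 mcg/mL = 36.67692 mL/hr
Time remaining = 162.2907 mL ÷ 36.67692 mL/hr = 4.424871 hr

4.4 hours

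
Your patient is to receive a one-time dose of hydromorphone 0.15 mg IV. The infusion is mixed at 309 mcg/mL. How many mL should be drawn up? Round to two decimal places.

0.49 mL

Concentration = 309 mcg/mL = 0.309 mg/mL
Volume = 0.15 mg ÷ 0.309 mg/mL = 0.4854369 mL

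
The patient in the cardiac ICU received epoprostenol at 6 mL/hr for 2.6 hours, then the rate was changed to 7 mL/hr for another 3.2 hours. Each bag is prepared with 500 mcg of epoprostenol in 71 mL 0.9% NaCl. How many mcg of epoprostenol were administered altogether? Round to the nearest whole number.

268 mcg

Concentration = 500 mcg ÷ 71 mL = 7.042254 mcg/mL
Stage 1: 6 mL/hr × 2.6 hr = 15.6 mL → 15.6 mL × 7.042254 mcg/mL = 109.8592 mcg
Stage 2: 7 mL/hr × 3.2 hr = 22.4 mL → 22.4 mL × 7.042254 mcg/mL = 157.7465 mcg
Total = 109.8592 + 157.7465 = 267.6056 mcg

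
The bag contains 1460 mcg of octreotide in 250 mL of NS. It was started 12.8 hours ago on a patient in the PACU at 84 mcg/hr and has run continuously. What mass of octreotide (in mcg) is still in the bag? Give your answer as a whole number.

385 mcg

Concentration = 1460 mcg ÷ 250 mL = 5.84 mcg/mL
Rate = 84 mcg/hr ÷ 5.84 mcg/mL = 14.38356 mL/hr
Volume infused = 14.38356 mL/hr × 12.8 hr = 184.1096 mL
Volume remaining = 250 − 184.1096 = 65.89041 mL
Drug remaining = 65.89041 mL × 5.84 mcg/mL = 384.8 mcg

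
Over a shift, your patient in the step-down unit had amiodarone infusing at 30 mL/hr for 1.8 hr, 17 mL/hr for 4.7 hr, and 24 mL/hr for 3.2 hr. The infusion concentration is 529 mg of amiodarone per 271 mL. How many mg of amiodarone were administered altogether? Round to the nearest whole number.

411 mg

Concentration = 529 mg ÷ 271 mL = 1.95203 mg/mL
Stage 1: 30 mL/hr × 1.8 hr = 54 mL → 54 mL × 1.95203 mg/mL = 105.4096 mg
Stage 2: 17 mL/hr × 4.7 hr = 79.9 mL → 79.9 mL × 1.95203 mg/mL = 155.9672 mg
Stage 3: 24 mL/hr × 3.2 hr = 76.8 mL → 76.8 mL × 1.95203 mg/mL = 149.9159 mg
Total = 105.4096 + 155.9672 + 149.9159 = 411.2926 mg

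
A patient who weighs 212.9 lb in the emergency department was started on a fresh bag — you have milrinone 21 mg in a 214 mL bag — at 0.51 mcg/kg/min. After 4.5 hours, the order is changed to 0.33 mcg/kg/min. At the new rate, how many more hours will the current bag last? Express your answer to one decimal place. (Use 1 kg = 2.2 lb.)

4.0 hours

Initial rate:
Weight = 212.9 lb ÷ 2.2 lb/kg = 96.77273 kg
Dose = 0.51 mcg/kg/min × 96.77273 kg = 49.35409 mcg/min
49.35409 mcg/min × 60 min/hr = 2961.245 mcg/hr
Concentration = 21 mg ÷ 214 mL = 0.09813084 mg/mL = 98.13084 mcg/mL
Rate = 2961.245 mcg/hr ÷ 98.13084 mcg/mL = 30.1765 mL/hr
Volume infused so far = 30.1765 mL/hr × 4.5 hr = 135.7943 mL
Volume remaining = 214 − 135.7943 = 78.20574 mL
New rate:
Dose = 0.33 mcg/kg/min × 96.77273 kg = 31.935 mcg/min
31.935 mcg/min × 60 min/hr = 1916.1 mcg/hr
Rate = 1916.1 mcg/hr ÷ 98.13084 mcg/mL = 19.52597 mL/hr
Time remaining = 78.20574 mL ÷ 19.52597 mL/hr = 4.005217 hr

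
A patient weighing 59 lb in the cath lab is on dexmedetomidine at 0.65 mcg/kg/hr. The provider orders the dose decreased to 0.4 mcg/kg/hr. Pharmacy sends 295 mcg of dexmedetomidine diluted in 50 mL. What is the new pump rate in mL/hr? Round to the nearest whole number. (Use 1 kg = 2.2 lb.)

2 mL/hr

Weight = 59 lb ÷ 2.2 lb/kg = 26.81818 kg
Dose = 0.4 mcg/kg/hr × 26.81818 kg = 10.72727 mcg/hr
Concentration = 295 mcg ÷ 50 mL = 5.9 mcg/mL
Rate = 10.72727 mcg/hr ÷ 5.9 mcg/mL = 1.818182 mL/hr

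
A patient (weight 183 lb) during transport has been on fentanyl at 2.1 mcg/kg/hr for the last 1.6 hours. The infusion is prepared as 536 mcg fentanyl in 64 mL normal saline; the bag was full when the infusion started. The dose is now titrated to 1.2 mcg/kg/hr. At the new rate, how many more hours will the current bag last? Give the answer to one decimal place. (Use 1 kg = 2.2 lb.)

2.6 hours

Initial rate:
Weight = 183 lb ÷ 2.2 lb/kg = 83.18182 kg
Dose = 2.1 mcg/kg/hr × 83.18182 kg = 174.6818 mcg/hr
Concentration = 536 mcg ÷ 64 mL = 8.375 mcg/mL
Rate = 174.6818 mcg/hr ÷ 8.375 mcg/mL = 20.85753 mL/hr
Volume infused so far = 20.85753 mL/hr × 1.6 hr = 33.37205 mL
Volume remaining = 64 − 33.37205 = 30.62795 mL
New rate:
Dose = 1.2 mcg/kg/hr × 83.18182 kg = 99.81818 mcg/hr
Rate = 99.81818 mcg/hr ÷ 8.375 mcg/mL = 11.91859 mL/hr
Time remaining = 30.62795 mL ÷ 11.91859 mL/hr = 2.569763 hr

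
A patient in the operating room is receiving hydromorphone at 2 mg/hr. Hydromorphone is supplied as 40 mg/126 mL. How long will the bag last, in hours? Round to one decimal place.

Concentration = 40 mg ÷ 126 mL = 0.3174603 mg/mL
Rate = 2 mg/hr ÷ 0.3174603 mg/mL = 6.3 mL/hr
Duration = 126 mL ÷ 6.3 mL/hr = 20 hr

20.0 hours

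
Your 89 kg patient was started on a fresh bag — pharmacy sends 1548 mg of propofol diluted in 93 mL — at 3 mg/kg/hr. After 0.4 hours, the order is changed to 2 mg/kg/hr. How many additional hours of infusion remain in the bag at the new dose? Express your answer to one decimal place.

8.1 hours

Initial rate:
Dose = 3 mg/kg/hr × 89 kg = 267 mg/hr
Concentration = 1548 mg ÷ 93 mL = 16.64516 mg/mL
Rate = 267 mg/hr ÷ 16.64516 mg/mL = 16.0407 mL/hr
Volume infused so far = 16.0407 mL/hr × 0.4 hr = 6.416279 mL
Volume remaining = 93 − 6.416279 = 86.58372 mL
New rate:
Dose = 2 mg/kg/hr × 89 kg = 178 mg/hr
Rate = 178 mg/hr ÷ 16.64516 mg/mL = 10.6938 mL/hr
Time remaining = 86.58372 mL ÷ 10.6938 mL/hr = 8.096629 hr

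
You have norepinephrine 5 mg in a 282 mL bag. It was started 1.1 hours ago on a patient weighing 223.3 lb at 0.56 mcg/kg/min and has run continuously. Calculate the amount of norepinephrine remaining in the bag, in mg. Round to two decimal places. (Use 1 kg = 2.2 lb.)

Weight = 223.3 lb ÷ 2.2 lb/kg = 101.5 kg
Dose = 0.56 mcg/kg/min × 101.5 kg = 56.84 mcg/min
56.84 mcg/min × 60 min/hr = 3410.4 mcg/hr
Concentration = 5 mg ÷ 282 mL = 0.0177305 mg/mL = 17.7305 mcg/mL
Rate = 3410.4 mcg/hr ÷ 17.7305 mcg/mL = 192.3466 mL/hr
Volume infused = 192.3466 mL/hr × 1.1 hr = 211.5812 mL
Volume remaining = 282 − 211.5812 = 70.41878 mL
Drug remaining = 70.41878 mL × 17.7305 mcg/mL = 1248.56 mcg = 1.24856 mg

1.25 mg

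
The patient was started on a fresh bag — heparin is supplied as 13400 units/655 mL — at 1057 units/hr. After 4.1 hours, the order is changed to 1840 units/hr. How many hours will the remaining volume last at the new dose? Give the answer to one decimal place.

4.9 hours

Initial rate:
Concentration = 13400 units ÷ 655 mL = 20.45802 units/mL
Rate = 1057 units/hr ÷ 20.45802 units/mL = 51.66679 mL/hr
Volume infused so far = 51.66679 mL/hr × 4.1 hr = 211.8338 mL
Volume remaining = 655 − 211.8338 = 443.1662 mL
New rate:
Rate = 1840 units/hr ÷ 20.45802 units/mL = 89.9403 mL/hr
Time remaining = 443.1662 mL ÷ 89.9403 mL/hr = 4.927337 hr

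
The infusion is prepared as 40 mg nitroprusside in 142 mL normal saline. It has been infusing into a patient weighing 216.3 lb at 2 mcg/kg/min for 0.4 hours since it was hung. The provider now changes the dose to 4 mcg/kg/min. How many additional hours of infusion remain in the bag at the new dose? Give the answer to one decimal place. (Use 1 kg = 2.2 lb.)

1.5 hours

Initial rate:
Weight = 216.3 lb ÷ 2.2 lb/kg = 98.31818 kg
Dose = 2 mcg/kg/min × 98.31818 kg = 196.6364 mcg/min
196.6364 mcg/min × 60 min/hr = 11798.18 mcg/hr
Concentration = 40 mg ÷ 142 mL = 0.2816901 mg/mL = 281.6901 mcg/mL
Rate = 11798.18 mcg/hr ÷ 281.6901 mcg/mL = 41.88355 mL/hr
Volume infused so far = 41.88355 mL/hr × 0.4 hr = 16.75342 mL
Volume remaining = 142 − 16.75342 = 125.2466 mL
New rate:
Dose = 4 mcg/kg/min × 98.31818 kg = 393.2727 mcg/min
393.2727 mcg/min × 60 min/hr = 23596.36 mcg/hr
Rate = 23596.36 mcg/hr ÷ 281.6901 mcg/mL = 83.76709 mL/hr
Time remaining = 125.2466 mL ÷ 83.76709 mL/hr = 1.495176 hr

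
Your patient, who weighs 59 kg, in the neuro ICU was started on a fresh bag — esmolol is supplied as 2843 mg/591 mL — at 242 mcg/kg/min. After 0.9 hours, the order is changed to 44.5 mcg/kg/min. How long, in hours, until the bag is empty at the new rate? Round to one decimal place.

Initial rate:
Dose = 242 mcg/kg/min × 59 kg = 14278 mcg/min
14278 mcg/min × 60 min/hr = 856680 mcg/hr
Concentration = 2843 mg ÷ 591 mL = 4.810491 mg/mL = 4810.491 mcg/mL
Rate = 856680 mcg/hr ÷ 4810.491 mcg/mL = 178.0858 mL/hr
Volume infused so far = 178.0858 mL/hr × 0.9 hr = 160.2772 mL
Volume remaining = 591 − 160.2772 = 430.7228 mL
New rate:
Dose = 44.5 mcg/kg/min × 59 kg = 2625.5 mcg/min
2625.5 mcg/min × 60 min/hr = 157530 mcg/hr
Rate = 157530 mcg/hr ÷ 4810.491 mcg/mL = 32.74718 mL/hr
Time remaining = 430.7228 mL ÷ 32.74718 mL/hr = 13.15297 hr

13.2 hours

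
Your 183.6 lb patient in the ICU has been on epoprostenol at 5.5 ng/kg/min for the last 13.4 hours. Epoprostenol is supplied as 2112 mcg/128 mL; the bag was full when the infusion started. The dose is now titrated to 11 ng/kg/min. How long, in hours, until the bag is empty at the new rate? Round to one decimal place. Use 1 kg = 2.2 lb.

Initial rate:
Weight = 183.6 lb ÷ 2.2 lb/kg = 83.45455 kg
Dose = 5.5 ng/kg/min × 83.45455 kg = 459 ng/min
459 ng/min × 60 min/hr = 27540 ng/hr
Concentration = 2112 mcg ÷ 128 mL = 16.5 mcg/mL = 16500 ng/mL
Rate = 27540 ng/hr ÷ 16500 ng/mL = 1.669091 mL/hr
Volume infused so far = 1.669091 mL/hr × 13.4 hr = 22.36582 mL
Volume remaining = 128 − 22.36582 = 105.6342 mL
New rate:
Dose = 11 ng/kg/min × 83.45455 kg = 918 ng/min
918 ng/min × 60 min/hr = 55080 ng/hr
Rate = 55080 ng/hr ÷ 16500 ng/mL = 3.338182 mL/hr
Time remaining = 105.6342 mL ÷ 3.338182 mL/hr = 31.64423 hr

31.6 hours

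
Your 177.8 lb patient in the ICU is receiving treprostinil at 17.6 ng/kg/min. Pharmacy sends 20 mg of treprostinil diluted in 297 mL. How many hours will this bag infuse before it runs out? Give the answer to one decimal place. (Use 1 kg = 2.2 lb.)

234.3 hours

Weight = 177.8 lb ÷ 2.2 lb/kg = 80.81818 kg
Dose = 17.6 ng/kg/min × 80.81818 kg = 1422.4 ng/min
1422.4 ng/min × 60 min/hr = 85344 ng/hr
Concentration = 20 mg ÷ 297 mL = 0.06734007 mg/mL = 67340.07 ng/mL
Rate = 85344 ng/hr ÷ 67340.07 ng/mL = 1.267358 mL/hr
Duration = 297 mL ÷ 1.267358 mL/hr = 234.3457 hr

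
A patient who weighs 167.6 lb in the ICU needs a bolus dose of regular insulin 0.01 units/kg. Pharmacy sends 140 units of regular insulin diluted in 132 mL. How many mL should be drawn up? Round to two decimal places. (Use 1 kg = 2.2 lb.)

Weight = 167.6 lb ÷ 2.2 lb/kg = 76.18182 kg
Dose = 0.01 units/kg × 76.18182 kg = 0.7618182 units
Concentration = 140 units ÷ 132 mL = 1.060606 units/mL
Volume = 0.7618182 units ÷ 1.060606 units/mL = 0.7182857 mL

0.72 mL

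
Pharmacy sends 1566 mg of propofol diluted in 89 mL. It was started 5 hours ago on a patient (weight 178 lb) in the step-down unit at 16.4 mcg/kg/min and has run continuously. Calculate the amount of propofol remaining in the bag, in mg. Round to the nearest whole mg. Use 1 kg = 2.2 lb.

1168 mg

Weight = 178 lb ÷ 2.2 lb/kg = 80.90909 kg
Dose = 16.4 mcg/kg/min × 80.90909 kg = 1326.909 mcg/min
1326.909 mcg/min × 60 min/hr = 79614.55 mcg/hr
Concentration = 1566 mg ÷ 89 mL = 17.59551 mg/mL = 17595.51 mcg/mL
Rate = 79614.55 mcg/hr ÷ 17595.51 mcg/mL = 4.524709 mL/hr
Volume infused = 4.524709 mL/hr × 5 hr = 22.62355 mL
Volume remaining = 89 − 22.62355 = 66.37645 mL
Drug remaining = 66.37645 mL × 17595.51 mcg/mL = 1167927 mcg = 1167.927 mg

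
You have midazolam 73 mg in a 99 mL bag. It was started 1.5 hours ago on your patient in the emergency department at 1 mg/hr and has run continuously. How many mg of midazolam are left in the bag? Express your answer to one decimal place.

Concentration = 73 mg ÷ 99 mL = 0.7373737 mg/mL
Rate = 1 mg/hr ÷ 0.7373737 mg/mL = 1.356164 mL/hr
Volume infused = 1.356164 mL/hr × 1.5 hr = 2.034247 mL
Volume remaining = 99 − 2.034247 = 96.96575 mL
Drug remaining = 96.96575 mL × 0.7373737 mg/mL = 71.5 mg

71.5 mg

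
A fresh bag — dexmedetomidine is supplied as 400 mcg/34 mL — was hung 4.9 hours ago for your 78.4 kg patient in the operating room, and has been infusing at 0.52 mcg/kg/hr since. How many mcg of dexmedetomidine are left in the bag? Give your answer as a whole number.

Dose = 0.52 mcg/kg/hr × 78.4 kg = 40.768 mcg/hr
Concentration = 400 mcg ÷ 34 mL = 11.76471 mcg/mL
Rate = 40.768 mcg/hr ÷ 11.76471 mcg/mL = 3.46528 mL/hr
Volume infused = 3.46528 mL/hr × 4.9 hr = 16.97987 mL
Volume remaining = 34 − 16.97987 = 17.02013 mL
Drug remaining = 17.02013 mL × 11.76471 mcg/mL = 200.2368 mcg

200 mcg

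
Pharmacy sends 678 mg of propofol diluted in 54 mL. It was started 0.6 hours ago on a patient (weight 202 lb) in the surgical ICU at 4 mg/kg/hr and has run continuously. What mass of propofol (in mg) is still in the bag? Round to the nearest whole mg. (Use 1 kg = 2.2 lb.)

Weight = 202 lb ÷ 2.2 lb/kg = 91.81818 kg
Dose = 4 mg/kg/hr × 91.81818 kg = 367.2727 mg/hr
Concentration = 678 mg ÷ 54 mL = 12.55556 mg/mL
Rate = 367.2727 mg/hr ÷ 12.55556 mg/mL = 29.25181 mL/hr
Volume infused = 29.25181 mL/hr × 0.6 hr = 17.55109 mL
Volume remaining = 54 − 17.55109 = 36.44891 mL
Drug remaining = 36.44891 mL × 12.55556 mg/mL = 457.6364 mg

458 mg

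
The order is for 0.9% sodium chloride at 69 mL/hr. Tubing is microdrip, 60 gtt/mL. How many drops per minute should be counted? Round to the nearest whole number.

69 gtt/min

69 mL/hr ÷ 60 min/hr = 1.15 mL/min
1.15 mL/min × 60 gtt/mL = 69 gtt/min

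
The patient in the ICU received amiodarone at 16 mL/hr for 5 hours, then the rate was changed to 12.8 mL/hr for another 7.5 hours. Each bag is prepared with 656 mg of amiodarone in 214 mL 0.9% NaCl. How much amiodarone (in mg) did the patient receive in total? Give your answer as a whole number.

540 mg

Concentration = 656 mg ÷ 214 mL = 3.065421 mg/mL
Stage 1: 16 mL/hr × 5 hr = 80 mL → 80 mL × 3.065421 mg/mL = 245.2336 mg
Stage 2: 12.8 mL/hr × 7.5 hr = 96 mL → 96 mL × 3.065421 mg/mL = 294.2804 mg
Total = 245.2336 + 294.2804 = 539.514 mg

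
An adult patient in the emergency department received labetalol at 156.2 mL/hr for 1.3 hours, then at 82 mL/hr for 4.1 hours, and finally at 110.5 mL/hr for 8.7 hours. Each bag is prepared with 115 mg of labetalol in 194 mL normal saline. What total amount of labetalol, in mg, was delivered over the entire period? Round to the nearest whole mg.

890 mg

Concentration = 115 mg ÷ 194 mL = 0.5927835 mg/mL
Stage 1: 156.2 mL/hr × 1.3 hr = 203.06 mL → 203.06 mL × 0.5927835 mg/mL = 120.3706 mg
Stage 2: 82 mL/hr × 4.1 hr = 336.2 mL → 336.2 mL × 0.5927835 mg/mL = 199.2938 mg
Stage 3: 110.5 mL/hr × 8.7 hr = 961.35 mL → 961.35 mL × 0.5927835 mg/mL = 569.8724 mg
Total = 120.3706 + 199.2938 + 569.8724 = 889.5369 mg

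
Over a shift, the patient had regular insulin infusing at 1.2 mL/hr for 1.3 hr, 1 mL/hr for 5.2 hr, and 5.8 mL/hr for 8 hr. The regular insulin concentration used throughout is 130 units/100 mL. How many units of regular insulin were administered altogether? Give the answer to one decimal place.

Concentration = 130 units ÷ 100 mL = 1.3 units/mL
Stage 1: 1.2 mL/hr × 1.3 hr = 1.56 mL → 1.56 mL × 1.3 units/mL = 2.028 units
Stage 2: 1 mL/hr × 5.2 hr = 5.2 mL → 5.2 mL × 1.3 units/mL = 6.76 units
Stage 3: 5.8 mL/hr × 8 hr = 46.4 mL → 46.4 mL × 1.3 units/mL = 60.32 units
Total = 2.028 + 6.76 + 60.32 = 69.108 units

69.1 units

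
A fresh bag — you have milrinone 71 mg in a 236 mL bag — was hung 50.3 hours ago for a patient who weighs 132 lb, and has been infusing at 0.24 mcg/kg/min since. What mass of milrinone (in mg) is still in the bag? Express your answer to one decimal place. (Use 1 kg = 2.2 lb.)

27.5 mg

Weight = 132 lb ÷ 2.2 lb/kg = 60 kg
Dose = 0.24 mcg/kg/min × 60 kg = 14.4 mcg/min
14.4 mcg/min × 60 min/hr = 864 mcg/hr
Concentration = 71 mg ÷ 236 mL = 0.3008475 mg/mL = 300.8475 mcg/mL
Rate = 864 mcg/hr ÷ 300.8475 mcg/mL = 2.871887 mL/hr
Volume infused = 2.871887 mL/hr × 50.3 hr = 144.4559 mL
Volume remaining = 236 − 144.4559 = 91.54407 mL
Drug remaining = 91.54407 mL × 300.8475 mcg/mL = 27540.8 mcg = 27.5408 mg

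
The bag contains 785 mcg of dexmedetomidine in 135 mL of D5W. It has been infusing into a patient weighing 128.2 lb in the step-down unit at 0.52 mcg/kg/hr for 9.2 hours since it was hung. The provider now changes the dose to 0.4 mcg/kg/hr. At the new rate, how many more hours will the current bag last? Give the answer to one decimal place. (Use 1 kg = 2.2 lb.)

21.7 hours

Initial rate:
Weight = 128.2 lb ÷ 2.2 lb/kg = 58.27273 kg
Dose = 0.52 mcg/kg/hr × 58.27273 kg = 30.30182 mcg/hr
Concentration = 785 mcg ÷ 135 mL = 5.814815 mcg/mL
Rate = 30.30182 mcg/hr ÷ 5.814815 mcg/mL = 5.211141 mL/hr
Volume infused so far = 5.211141 mL/hr × 9.2 hr = 47.94249 mL
Volume remaining = 135 − 47.94249 = 87.05751 mL
New rate:
Dose = 0.4 mcg/kg/hr × 58.27273 kg = 23.30909 mcg/hr
Rate = 23.30909 mcg/hr ÷ 5.814815 mcg/mL = 4.00857 mL/hr
Time remaining = 87.05751 mL ÷ 4.00857 mL/hr = 21.71785 hr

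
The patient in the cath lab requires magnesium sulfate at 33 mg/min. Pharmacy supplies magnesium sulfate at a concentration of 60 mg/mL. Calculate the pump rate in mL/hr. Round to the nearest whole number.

33 mL/hr

33 mg/min × 60 min/hr = 1980 mg/hr
Rate = 1980 mg/hr ÷ 60 mg/mL = 33 mL/hr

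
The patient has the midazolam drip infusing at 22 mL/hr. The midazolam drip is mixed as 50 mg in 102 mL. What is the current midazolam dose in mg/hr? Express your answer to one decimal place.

Concentration = 50 mg ÷ 102 mL = 0.4901961 mg/mL
Drug rate = 22 mL/hr × 0.4901961 mg/mL = 10.78431 mg/hr

10.8 mg/hr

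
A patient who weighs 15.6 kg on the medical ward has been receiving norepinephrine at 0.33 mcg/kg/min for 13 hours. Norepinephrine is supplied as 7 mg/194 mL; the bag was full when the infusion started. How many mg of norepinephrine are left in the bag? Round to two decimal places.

Dose = 0.33 mcg/kg/min × 15.6 kg = 5.148 mcg/min
5.148 mcg/min × 60 min/hr = 308.88 mcg/hr
Concentration = 7 mg ÷ 194 mL = 0.03608247 mg/mL = 36.08247 mcg/mL
Rate = 308.88 mcg/hr ÷ 36.08247 mcg/mL = 8.560389 mL/hr
Volume infused = 8.560389 mL/hr × 13 hr = 111.2851 mL
Volume remaining = 194 − 111.2851 = 82.71495 mL
Drug remaining = 82.71495 mL × 36.08247 mcg/mL = 2984.56 mcg = 2.98456 mg

2.98 mg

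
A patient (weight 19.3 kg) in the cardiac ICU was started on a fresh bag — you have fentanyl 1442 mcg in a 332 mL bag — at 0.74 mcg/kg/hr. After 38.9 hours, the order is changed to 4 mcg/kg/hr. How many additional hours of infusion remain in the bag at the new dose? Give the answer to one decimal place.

11.5 hours

Initial rate:
Dose = 0.74 mcg/kg/hr × 19.3 kg = 14.282 mcg/hr
Concentration = 1442 mcg ÷ 332 mL = 4.343373 mcg/mL
Rate = 14.282 mcg/hr ÷ 4.343373 mcg/mL = 3.288227 mL/hr
Volume infused so far = 3.288227 mL/hr × 38.9 hr = 127.912 mL
Volume remaining = 332 − 127.912 = 204.088 mL
New rate:
Dose = 4 mcg/kg/hr × 19.3 kg = 77.2 mcg/hr
Rate = 77.2 mcg/hr ÷ 4.343373 mcg/mL = 17.7742 mL/hr
Time remaining = 204.088 mL ÷ 17.7742 mL/hr = 11.48226 hr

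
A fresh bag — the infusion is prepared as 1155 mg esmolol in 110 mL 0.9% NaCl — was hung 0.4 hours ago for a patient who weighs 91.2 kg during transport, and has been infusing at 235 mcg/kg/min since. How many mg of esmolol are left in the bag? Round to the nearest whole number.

Dose = 235 mcg/kg/min × 91.2 kg = 21432 mcg/min
21432 mcg/min × 60 min/hr = 1285920 mcg/hr
Concentration = 1155 mg ÷ 110 mL = 10.5 mg/mL = 10500 mcg/mL
Rate = 1285920 mcg/hr ÷ 10500 mcg/mL = 122.4686 mL/hr
Volume infused = 122.4686 mL/hr × 0.4 hr = 48.98743 mL
Volume remaining = 110 − 48.98743 = 61.01257 mL
Drug remaining = 61.01257 mL × 10500 mcg/mL = 640632 mcg = 640.632 mg

641 mg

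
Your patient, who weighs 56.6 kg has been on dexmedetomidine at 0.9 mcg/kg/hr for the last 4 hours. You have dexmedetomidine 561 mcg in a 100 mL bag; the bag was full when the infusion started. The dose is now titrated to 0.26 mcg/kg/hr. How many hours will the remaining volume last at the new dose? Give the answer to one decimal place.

Initial rate:
Dose = 0.9 mcg/kg/hr × 56.6 kg = 50.94 mcg/hr
Concentration = 561 mcg ÷ 100 mL = 5.61 mcg/mL
Rate = 50.94 mcg/hr ÷ 5.61 mcg/mL = 9.080214 mL/hr
Volume infused so far = 9.080214 mL/hr × 4 hr = 36.32086 mL
Volume remaining = 100 − 36.32086 = 63.67914 mL
New rate:
Dose = 0.26 mcg/kg/hr × 56.6 kg = 14.716 mcg/hr
Rate = 14.716 mcg/hr ÷ 5.61 mcg/mL = 2.623173 mL/hr
Time remaining = 63.67914 mL ÷ 2.623173 mL/hr = 24.27562 hr

24.3 hours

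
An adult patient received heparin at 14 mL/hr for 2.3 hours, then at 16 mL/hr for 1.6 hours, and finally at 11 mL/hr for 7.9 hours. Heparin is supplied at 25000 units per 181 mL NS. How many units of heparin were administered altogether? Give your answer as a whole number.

Concentration = 25000 units ÷ 181 mL = 138.1215 units/mL
Stage 1: 14 mL/hr × 2.3 hr = 32.2 mL → 32.2 mL × 138.1215 units/mL = 4447.514 units
Stage 2: 16 mL/hr × 1.6 hr = 25.6 mL → 25.6 mL × 138.1215 units/mL = 3535.912 units
Stage 3: 11 mL/hr × 7.9 hr = 86.9 mL → 86.9 mL × 138.1215 units/mL = 12002.76 units
Total = 4447.514 + 3535.912 + 12002.76 = 19986.19 units

19986 units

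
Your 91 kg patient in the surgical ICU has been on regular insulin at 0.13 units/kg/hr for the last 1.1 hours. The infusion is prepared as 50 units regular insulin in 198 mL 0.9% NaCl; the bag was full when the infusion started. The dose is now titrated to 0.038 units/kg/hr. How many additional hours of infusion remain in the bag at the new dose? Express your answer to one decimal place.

10.7 hours

Initial rate:
Dose = 0.13 units/kg/hr × 91 kg = 11.83 units/hr
Concentration = 50 units ÷ 198 mL = 0.2525253 units/mL
Rate = 11.83 units/hr ÷ 0.2525253 units/mL = 46.8468 mL/hr
Volume infused so far = 46.8468 mL/hr × 1.1 hr = 51.53148 mL
Volume remaining = 198 − 51.53148 = 146.4685 mL
New rate:
Dose = 0.038 units/kg/hr × 91 kg = 3.458 units/hr
Rate = 3.458 units/hr ÷ 0.2525253 units/mL = 13.69368 mL/hr
Time remaining = 146.4685 mL ÷ 13.69368 mL/hr = 10.69607 hr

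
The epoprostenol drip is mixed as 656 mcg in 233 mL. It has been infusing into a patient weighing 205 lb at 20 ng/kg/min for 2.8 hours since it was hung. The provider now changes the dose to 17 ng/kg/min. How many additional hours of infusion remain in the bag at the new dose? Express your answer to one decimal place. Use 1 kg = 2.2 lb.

Initial rate:
Weight = 205 lb ÷ 2.2 lb/kg = 93.18182 kg
Dose = 20 ng/kg/min × 93.18182 kg = 1863.636 ng/min
1863.636 ng/min × 60 min/hr = 111818.2 ng/hr
Concentration = 656 mcg ÷ 233 mL = 2.815451 mcg/mL = 2815.451 ng/mL
Rate = 111818.2 ng/hr ÷ 2815.451 ng/mL = 39.71591 mL/hr
Volume infused so far = 39.71591 mL/hr × 2.8 hr = 111.2045 mL
Volume remaining = 233 − 111.2045 = 121.7955 mL
New rate:
Dose = 17 ng/kg/min × 93.18182 kg = 1584.091 ng/min
1584.091 ng/min × 60 min/hr = 95045.45 ng/hr
Rate = 95045.45 ng/hr ÷ 2815.451 ng/mL = 33.75852 mL/hr
Time remaining = 121.7955 mL ÷ 33.75852 mL/hr = 3.607843 hr

3.6 hours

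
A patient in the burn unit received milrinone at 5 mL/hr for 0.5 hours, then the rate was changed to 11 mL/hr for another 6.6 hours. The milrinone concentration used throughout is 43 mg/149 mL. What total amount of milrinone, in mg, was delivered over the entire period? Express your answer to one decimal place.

21.7 mg

Concentration = 43 mg ÷ 149 mL = 0.2885906 mg/mL
Stage 1: 5 mL/hr × 0.5 hr = 2.5 mL → 2.5 mL × 0.2885906 mg/mL = 0.7214765 mg
Stage 2: 11 mL/hr × 6.6 hr = 72.6 mL → 72.6 mL × 0.2885906 mg/mL = 20.95168 mg
Total = 0.7214765 + 20.95168 = 21.67315 mg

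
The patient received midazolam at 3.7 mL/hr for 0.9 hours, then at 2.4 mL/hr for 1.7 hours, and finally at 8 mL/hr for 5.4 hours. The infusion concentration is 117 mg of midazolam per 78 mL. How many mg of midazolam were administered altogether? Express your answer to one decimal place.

Concentration = 117 mg ÷ 78 mL = 1.5 mg/mL
Stage 1: 3.7 mL/hr × 0.9 hr = 3.33 mL → 3.33 mL × 1.5 mg/mL = 4.995 mg
Stage 2: 2.4 mL/hr × 1.7 hr = 4.08 mL → 4.08 mL × 1.5 mg/mL = 6.12 mg
Stage 3: 8 mL/hr × 5.4 hr = 43.2 mL → 43.2 mL × 1.5 mg/mL = 64.8 mg
Total = 4.995 + 6.12 + 64.8 = 75.915 mg

75.9 mg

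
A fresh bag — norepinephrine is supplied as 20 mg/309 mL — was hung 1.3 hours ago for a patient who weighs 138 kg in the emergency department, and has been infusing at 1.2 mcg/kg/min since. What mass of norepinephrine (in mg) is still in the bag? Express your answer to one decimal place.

Dose = 1.2 mcg/kg/min × 138 kg = 165.6 mcg/min
165.6 mcg/min × 60 min/hr = 9936 mcg/hr
Concentration = 20 mg ÷ 309 mL = 0.06472492 mg/mL = 64.72492 mcg/mL
Rate = 9936 mcg/hr ÷ 64.72492 mcg/mL = 153.5112 mL/hr
Volume infused = 153.5112 mL/hr × 1.3 hr = 199.5646 mL
Volume remaining = 309 − 199.5646 = 109.4354 mL
Drug remaining = 109.4354 mL × 64.72492 mcg/mL = 7083.2 mcg = 7.0832 mg

7.1 mg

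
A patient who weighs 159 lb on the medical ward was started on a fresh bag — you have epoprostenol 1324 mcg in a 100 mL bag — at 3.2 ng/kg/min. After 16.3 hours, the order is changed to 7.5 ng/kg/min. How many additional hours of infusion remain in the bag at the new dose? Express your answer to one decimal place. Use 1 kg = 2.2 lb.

Initial rate:
Weight = 159 lb ÷ 2.2 lb/kg = 72.27273 kg
Dose = 3.2 ng/kg/min × 72.27273 kg = 231.2727 ng/min
231.2727 ng/min × 60 min/hr = 13876.36 ng/hr
Concentration = 1324 mcg ÷ 100 mL = 13.24 mcg/mL = 13240 ng/mL
Rate = 13876.36 ng/hr ÷ 13240 ng/mL = 1.048064 mL/hr
Volume infused so far = 1.048064 mL/hr × 16.3 hr = 17.08344 mL
Volume remaining = 100 − 17.08344 = 82.91656 mL
New rate:
Dose = 7.5 ng/kg/min × 72.27273 kg = 542.0455 ng/min
542.0455 ng/min × 60 min/hr = 32522.73 ng/hr
Rate = 32522.73 ng/hr ÷ 13240 ng/mL = 2.456399 mL/hr
Time remaining = 82.91656 mL ÷ 2.456399 mL/hr = 33.75533 hr

33.8 hours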